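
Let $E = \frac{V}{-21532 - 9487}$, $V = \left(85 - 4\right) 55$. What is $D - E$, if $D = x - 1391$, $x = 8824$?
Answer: $\frac{230568682}{31019} \approx 7433.1$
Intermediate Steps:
$V = 4455$ ($V = 81 \cdot 55 = 4455$)
$E = - \frac{4455}{31019}$ ($E = \frac{4455}{-21532 - 9487} = \frac{4455}{-31019} = 4455 \left(- \frac{1}{31019}\right) = - \frac{4455}{31019} \approx -0.14362$)
$D = 7433$ ($D = 8824 - 1391 = 7433$)
$D - E = 7433 - - \frac{4455}{31019} = 7433 + \frac{4455}{31019} = \frac{230568682}{31019}$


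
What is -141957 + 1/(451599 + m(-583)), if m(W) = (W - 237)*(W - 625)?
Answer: -204724565162/1442159 ≈ -1.4196e+5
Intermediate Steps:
m(W) = (-625 + W)*(-237 + W) (m(W) = (-237 + W)*(-625 + W) = (-625 + W)*(-237 + W))
-141957 + 1/(451599 + m(-583)) = -141957 + 1/(451599 + (148125 + (-583)² - 862*(-583))) = -141957 + 1/(451599 + (148125 + 339889 + 502546)) = -141957 + 1/(451599 + 990560) = -141957 + 1/1442159 = -204724565162/1442159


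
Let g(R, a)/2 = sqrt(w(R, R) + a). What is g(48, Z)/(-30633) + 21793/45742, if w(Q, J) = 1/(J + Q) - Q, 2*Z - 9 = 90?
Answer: 21793/45742 - sqrt(870)/367596 ≈ 0.47635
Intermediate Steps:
Z = 99/2 (Z = 9/2 + (1/2)*90 = 9/2 + 45 = 99/2 ≈ 49.500)
g(R, a) = 2*sqrt(a + (1 - 2*R**2)/(2*R)) (g(R, a) = 2*sqrt((1 - R**2 - R*R)/(R + R) + a) = 2*sqrt((1 - R**2 - R**2)/((2*R)) + a) = 2*sqrt((1/(2*R))*(1 - 2*R**2) + a) = 2*sqrt((1 - 2*R**2)/(2*R) + a) = 2*sqrt(a + (1 - 2*R**2)/(2*R)))
g(48, Z)/(-30633) + 21793/45742 = sqrt(-4*48 + 2/48 + 4*(99/2))/(-30633) + 21793/45742 = sqrt(-192 + 2*(1/48) + 198)*(-1/30633) + 21793*(1/45742) = sqrt(-192 + 1/24 + 198)*(-1/30633) + 21793/45742 = sqrt(145/24)*(-1/30633) + 21793/45742 = (sqrt(870)/12)*(-1/30633) + 21793/45742 = -sqrt(870)/367596 + 21793/45742 = 21793/45742 - sqrt(870)/367596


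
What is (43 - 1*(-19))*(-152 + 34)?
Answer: -7316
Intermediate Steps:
(43 - 1*(-19))*(-152 + 34) = (43 + 19)*(-118) = 62*(-118) = -7316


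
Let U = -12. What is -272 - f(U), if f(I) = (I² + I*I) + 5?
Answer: -565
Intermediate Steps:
f(I) = 5 + 2*I² (f(I) = (I² + I²) + 5 = 2*I² + 5 = 5 + 2*I²)
-272 - f(U) = -272 - (5 + 2*(-12)²) = -272 - (5 + 2*144) = -272 - (5 + 288) = -272 - 1*293 = -272 - 293 = -565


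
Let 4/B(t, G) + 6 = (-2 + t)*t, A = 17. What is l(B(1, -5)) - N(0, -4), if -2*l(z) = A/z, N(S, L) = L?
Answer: 151/8 ≈ 18.875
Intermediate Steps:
B(t, G) = 4/(-6 + t*(-2 + t)) (B(t, G) = 4/(-6 + (-2 + t)*t) = 4/(-6 + t*(-2 + t)))
l(z) = -17/(2*z)
l(B(1, -5)) - N(0, -4) = -17/(2*(4/(-6 + 1² - 2*1))) - 1*(-4) = -17/(2*(4/(-6 + 1 - 2))) + 4 = -17/(2*(4/(-7))) + 4 = -17/(2*(4*(-⅐))) + 4 = -17/(2*(-4/7)) + 4 = -17/2*(-7/4) + 4 = 119/8 + 4 = 151/8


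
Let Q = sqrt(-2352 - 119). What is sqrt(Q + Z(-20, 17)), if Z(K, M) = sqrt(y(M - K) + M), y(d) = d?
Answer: sqrt(3*sqrt(6) + I*sqrt(2471)) ≈ 5.3665 + 4.6315*I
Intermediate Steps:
Z(K, M) = sqrt(-K + 2*M) (Z(K, M) = sqrt((M - K) + M) = sqrt(-K + 2*M))
Q = I*sqrt(2471) (Q = sqrt(-2471) = I*sqrt(2471) ≈ 49.709*I)
sqrt(Q + Z(-20, 17)) = sqrt(I*sqrt(2471) + sqrt(-1*(-20) + 2*17)) = sqrt(I*sqrt(2471) + sqrt(20 + 34)) = sqrt(I*sqrt(2471) + sqrt(54)) = sqrt(I*sqrt(2471) + 3*sqrt(6)) = sqrt(3*sqrt(6) + I*sqrt(2471))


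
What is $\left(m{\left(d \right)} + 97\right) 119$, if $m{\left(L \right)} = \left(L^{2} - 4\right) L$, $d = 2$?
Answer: $11543$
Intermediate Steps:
$m{\left(L \right)} = L \left(-4 + L^{2}\right)$ ($m{\left(L \right)} = \left(-4 + L^{2}\right) L = L \left(-4 + L^{2}\right)$)
$\left(m{\left(d \right)} + 97\right) 119 = \left(2 \left(-4 + 2^{2}\right) + 97\right) 119 = \left(2 \left(-4 + 4\right) + 97\right) 119 = \left(2 \cdot 0 + 97\right) 119 = \left(0 + 97\right) 119 = 97 \cdot 119 = 11543$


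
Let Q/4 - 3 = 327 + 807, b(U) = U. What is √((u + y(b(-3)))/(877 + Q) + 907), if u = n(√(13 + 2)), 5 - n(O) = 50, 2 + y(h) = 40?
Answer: 2*√5447661/155 ≈ 30.116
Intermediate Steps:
y(h) = 38 (y(h) = -2 + 40 = 38)
n(O) = -45 (n(O) = 5 - 1*50 = 5 - 50 = -45)
u = -45
Q = 4548 (Q = 12 + 4*(327 + 807) = 12 + 4*1134 = 12 + 4536 = 4548)
√((u + y(b(-3)))/(877 + Q) + 907) = √((-45 + 38)/(877 + 4548) + 907) = √(-7/5425 + 907) = √(-7*1/5425 + 907) = √(-1/775 + 907) = √(702924/775) = 2*√5447661/155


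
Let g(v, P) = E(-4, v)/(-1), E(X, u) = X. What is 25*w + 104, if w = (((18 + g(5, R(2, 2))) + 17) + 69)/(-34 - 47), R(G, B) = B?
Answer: 212/3 ≈ 70.667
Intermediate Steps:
g(v, P) = 4 (g(v, P) = -4/(-1) = -4*(-1) = 4)
w = -4/3 (w = (((18 + 4) + 17) + 69)/(-34 - 47) = ((22 + 17) + 69)/(-81) = (39 + 69)*(-1/81) = 108*(-1/81) = -4/3 ≈ -1.3333)
25*w + 104 = 25*(-4/3) + 104 = -100/3 + 104 = 212/3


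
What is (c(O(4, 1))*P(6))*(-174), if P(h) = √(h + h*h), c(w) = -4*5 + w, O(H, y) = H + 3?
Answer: 2262*√42 ≈ 14659.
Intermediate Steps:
O(H, y) = 3 + H
c(w) = -20 + w
P(h) = √(h + h²)
(c(O(4, 1))*P(6))*(-174) = ((-20 + (3 + 4))*√(6*(1 + 6)))*(-174) = ((-20 + 7)*√(6*7))*(-174) = -13*√42*(-174) = 2262*√42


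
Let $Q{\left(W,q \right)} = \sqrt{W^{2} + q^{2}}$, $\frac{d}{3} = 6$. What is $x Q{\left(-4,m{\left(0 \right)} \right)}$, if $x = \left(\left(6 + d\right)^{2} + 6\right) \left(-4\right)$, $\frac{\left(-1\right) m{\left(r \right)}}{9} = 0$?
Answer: $-9312$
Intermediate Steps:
$d = 18$ ($d = 3 \cdot 6 = 18$)
$m{\left(r \right)} = 0$ ($m{\left(r \right)} = \left(-9\right) 0 = 0$)
$x = -2328$ ($x = \left(\left(6 + 18\right)^{2} + 6\right) \left(-4\right) = \left(24^{2} + 6\right) \left(-4\right) = \left(576 + 6\right) \left(-4\right) = 582 \left(-4\right) = -2328$)
$x Q{\left(-4,m{\left(0 \right)} \right)} = - 2328 \sqrt{\left(-4\right)^{2} + 0^{2}} = - 2328 \sqrt{16 + 0} = - 2328 \sqrt{16} = \left(-2328\right) 4 = -9312$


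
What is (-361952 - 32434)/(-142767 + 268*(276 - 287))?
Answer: 394386/145715 ≈ 2.7066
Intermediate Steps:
(-361952 - 32434)/(-142767 + 268*(276 - 287)) = -394386/(-142767 + 268*(-11)) = -394386/(-142767 - 2948) = -394386/(-145715) = -394386*(-1/145715) = 394386/145715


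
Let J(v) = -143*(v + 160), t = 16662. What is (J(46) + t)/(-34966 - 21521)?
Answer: 12796/56487 ≈ 0.22653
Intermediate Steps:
J(v) = -22880 - 143*v (J(v) = -143*(160 + v) = -22880 - 143*v)
(J(46) + t)/(-34966 - 21521) = ((-22880 - 143*46) + 16662)/(-34966 - 21521) = ((-22880 - 6578) + 16662)/(-56487) = (-29458 + 16662)*(-1/56487) = -12796*(-1/56487) = 12796/56487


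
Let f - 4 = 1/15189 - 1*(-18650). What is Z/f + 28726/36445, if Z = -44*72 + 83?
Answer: 6431356467757/10326166197115 ≈ 0.62282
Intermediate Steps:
Z = -3085 (Z = -3168 + 83 = -3085)
f = 283335607/15189 (f = 4 + (1/15189 - 1*(-18650)) = 4 + (1/15189 + 18650) = 4 + 283274851/15189 = 283335607/15189 ≈ 18654.)
Z/f + 28726/36445 = -3085/283335607/15189 + 28726/36445 = -3085*15189/283335607 + 28726*(1/36445) = -46858065/283335607 + 28726/36445 = 6431356467757/10326166197115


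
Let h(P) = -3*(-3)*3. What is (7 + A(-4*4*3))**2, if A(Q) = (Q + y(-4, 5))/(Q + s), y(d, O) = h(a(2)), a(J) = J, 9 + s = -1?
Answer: 182329/3364 ≈ 54.200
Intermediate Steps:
s = -10 (s = -9 - 1 = -10)
h(P) = 27 (h(P) = 9*3 = 27)
y(d, O) = 27
A(Q) = (27 + Q)/(-10 + Q) (A(Q) = (Q + 27)/(Q - 10) = (27 + Q)/(-10 + Q))
(7 + A(-4*4*3))**2 = (7 + (27 - 4*4*3)/(-10 - 4*4*3))**2 = (7 + (27 - 16*3)/(-10 - 16*3))**2 = (7 + (27 - 48)/(-10 - 48))**2 = (7 - 21/(-58))**2 = (7 - 1/58*(-21))**2 = (7 + 21/58)**2 = (427/58)**2 = 182329/3364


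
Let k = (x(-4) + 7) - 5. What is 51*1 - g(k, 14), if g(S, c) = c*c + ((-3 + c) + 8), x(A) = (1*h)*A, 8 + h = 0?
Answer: -164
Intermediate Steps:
h = -8 (h = -8 + 0 = -8)
x(A) = -8*A (x(A) = (1*(-8))*A = -8*A)
k = 34 (k = (-8*(-4) + 7) - 5 = (32 + 7) - 5 = 39 - 5 = 34)
g(S, c) = 5 + c + c² (g(S, c) = c² + (5 + c) = 5 + c + c²)
51*1 - g(k, 14) = 51*1 - (5 + 14 + 14²) = 51 - (5 + 14 + 196) = 51 - 1*215 = 51 - 215 = -164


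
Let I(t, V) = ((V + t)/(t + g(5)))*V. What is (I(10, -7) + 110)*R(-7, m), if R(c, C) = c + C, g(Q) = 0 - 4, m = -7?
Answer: -1491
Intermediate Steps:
g(Q) = -4
I(t, V) = V*(V + t)/(-4 + t) (I(t, V) = ((V + t)/(t - 4))*V = ((V + t)/(-4 + t))*V = V*(V + t)/(-4 + t))
R(c, C) = C + c
(I(10, -7) + 110)*R(-7, m) = (-7*(-7 + 10)/(-4 + 10) + 110)*(-7 - 7) = (-7*3/6 + 110)*(-14) = (-7*⅙*3 + 110)*(-14) = (-7/2 + 110)*(-14) = (213/2)*(-14) = -1491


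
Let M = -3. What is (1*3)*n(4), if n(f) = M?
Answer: -9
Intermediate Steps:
n(f) = -3
(1*3)*n(4) = (1*3)*(-3) = 3*(-3) = -9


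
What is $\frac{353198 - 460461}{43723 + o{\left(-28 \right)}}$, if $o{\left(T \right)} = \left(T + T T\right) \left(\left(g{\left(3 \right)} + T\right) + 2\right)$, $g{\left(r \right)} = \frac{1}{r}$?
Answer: $- \frac{107263}{24319} \approx -4.4107$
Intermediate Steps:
$o{\left(T \right)} = \left(\frac{7}{3} + T\right) \left(T + T^{2}\right)$ ($o{\left(T \right)} = \left(T + T T\right) \left(\left(\frac{1}{3} + T\right) + 2\right) = \left(T + T^{2}\right) \left(\left(\frac{1}{3} + T\right) + 2\right) = \left(T + T^{2}\right) \left(\frac{7}{3} + T\right) = \left(\frac{7}{3} + T\right) \left(T + T^{2}\right)$)
$\frac{353198 - 460461}{43723 + o{\left(-28 \right)}} = \frac{353198 - 460461}{43723 + \frac{1}{3} \left(-28\right) \left(7 + 3 \left(-28\right)^{2} + 10 \left(-28\right)\right)} = - \frac{107263}{43723 + \frac{1}{3} \left(-28\right) \left(7 + 3 \cdot 784 - 280\right)} = - \frac{107263}{43723 + \frac{1}{3} \left(-28\right) \left(7 + 2352 - 280\right)} = - \frac{107263}{43723 + \frac{1}{3} \left(-28\right) 2079} = - \frac{107263}{43723 - 19404} = - \frac{107263}{24319}$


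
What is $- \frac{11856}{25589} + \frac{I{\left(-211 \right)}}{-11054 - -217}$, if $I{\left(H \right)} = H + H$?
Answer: $- \frac{117684914}{277307993} \approx -0.42438$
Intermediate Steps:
$I{\left(H \right)} = 2 H$
$- \frac{11856}{25589} + \frac{I{\left(-211 \right)}}{-11054 - -217} = - \frac{11856}{25589} + \frac{2 \left(-211\right)}{-11054 - -217} = \left(-11856\right) \frac{1}{25589} - \frac{422}{-11054 + 217} = - \frac{11856}{25589} - \frac{422}{-10837} = - \frac{11856}{25589} - - \frac{422}{10837} = - \frac{11856}{25589} + \frac{422}{10837} = - \frac{117684914}{277307993}$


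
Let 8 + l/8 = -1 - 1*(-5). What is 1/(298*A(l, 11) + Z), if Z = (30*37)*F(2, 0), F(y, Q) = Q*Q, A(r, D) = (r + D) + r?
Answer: -1/15794 ≈ -6.3315e-5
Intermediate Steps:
l = -32 (l = -64 + 8*(-1 - 1*(-5)) = -64 + 8*(-1 + 5) = -64 + 8*4 = -64 + 32 = -32)
A(r, D) = D + 2*r (A(r, D) = (D + r) + r = D + 2*r)
F(y, Q) = Q**2
Z = 0 (Z = (30*37)*0**2 = 1110*0 = 0)
1/(298*A(l, 11) + Z) = 1/(298*(11 + 2*(-32)) + 0) = 1/(298*(11 - 64) + 0) = 1/(298*(-53) + 0) = 1/(-15794 + 0) = 1/(-15794) = -1/15794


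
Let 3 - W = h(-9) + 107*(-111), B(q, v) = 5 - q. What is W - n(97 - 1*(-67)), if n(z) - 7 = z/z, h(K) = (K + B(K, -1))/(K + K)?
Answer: 213701/18 ≈ 11872.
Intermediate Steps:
h(K) = 5/(2*K) (h(K) = (K + (5 - K))/(K + K) = 5/((2*K)) = 5*(1/(2*K)) = 5/(2*K))
n(z) = 8 (n(z) = 7 + z/z = 7 + 1 = 8)
W = 213845/18 (W = 3 - ((5/2)/(-9) + 107*(-111)) = 3 - ((5/2)*(-⅑) - 11877) = 3 - (-5/18 - 11877) = 3 - 1*(-213791/18) = 3 + 213791/18 = 213845/18 ≈ 11880.)
W - n(97 - 1*(-67)) = 213845/18 - 1*8 = 213845/18 - 8 = 213701/18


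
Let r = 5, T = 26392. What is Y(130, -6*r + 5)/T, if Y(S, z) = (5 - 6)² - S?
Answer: -129/26392 ≈ -0.0048878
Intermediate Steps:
Y(S, z) = 1 - S (Y(S, z) = (-1)² - S = 1 - S)
Y(130, -6*r + 5)/T = (1 - 1*130)/26392 = (1 - 130)*(1/26392) = -129*1/26392 = -129/26392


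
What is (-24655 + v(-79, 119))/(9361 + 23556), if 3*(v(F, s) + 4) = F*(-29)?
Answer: -71686/98751 ≈ -0.72593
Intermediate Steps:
v(F, s) = -4 - 29*F/3 (v(F, s) = -4 + (F*(-29))/3 = -4 + (-29*F)/3 = -4 - 29*F/3)
(-24655 + v(-79, 119))/(9361 + 23556) = (-24655 + (-4 - 29/3*(-79)))/(9361 + 23556) = (-24655 + (-4 + 2291/3))/32917 = (-24655 + 2279/3)*(1/32917) = -71686/3*1/32917 = -71686/98751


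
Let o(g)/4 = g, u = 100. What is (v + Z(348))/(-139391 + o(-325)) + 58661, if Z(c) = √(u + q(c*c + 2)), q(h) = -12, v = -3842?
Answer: 8253078593/140691 - 2*√22/140691 ≈ 58661.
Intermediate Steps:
o(g) = 4*g
Z(c) = 2*√22 (Z(c) = √(100 - 12) = √88 = 2*√22)
(v + Z(348))/(-139391 + o(-325)) + 58661 = (-3842 + 2*√22)/(-139391 + 4*(-325)) + 58661 = (-3842 + 2*√22)/(-139391 - 1300) + 58661 = (-3842 + 2*√22)/(-140691) + 58661 = (-3842 + 2*√22)*(-1/140691) + 58661 = (3842/140691 - 2*√22/140691) + 58661 = 8253078593/140691 - 2*√22/140691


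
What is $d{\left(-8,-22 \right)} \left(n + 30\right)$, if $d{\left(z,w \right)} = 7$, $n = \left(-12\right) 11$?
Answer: $-714$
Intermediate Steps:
$n = -132$
$d{\left(-8,-22 \right)} \left(n + 30\right) = 7 \left(-132 + 30\right) = 7 \left(-102\right) = -714$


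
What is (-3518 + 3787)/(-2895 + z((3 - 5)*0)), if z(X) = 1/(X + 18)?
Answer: -4842/52109 ≈ -0.092921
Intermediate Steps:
z(X) = 1/(18 + X)
(-3518 + 3787)/(-2895 + z((3 - 5)*0)) = (-3518 + 3787)/(-2895 + 1/(18 + (3 - 5)*0)) = 269/(-2895 + 1/(18 - 2*0)) = 269/(-2895 + 1/(18 + 0)) = 269/(-2895 + 1/18) = 269/(-52109/18) = 269*(-18/52109) = -4842/52109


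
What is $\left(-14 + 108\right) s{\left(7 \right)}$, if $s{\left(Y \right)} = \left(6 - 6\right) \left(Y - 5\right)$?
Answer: $0$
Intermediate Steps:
$s{\left(Y \right)} = 0$ ($s{\left(Y \right)} = 0 \left(-5 + Y\right) = 0$)
$\left(-14 + 108\right) s{\left(7 \right)} = \left(-14 + 108\right) 0 = 94 \cdot 0 = 0$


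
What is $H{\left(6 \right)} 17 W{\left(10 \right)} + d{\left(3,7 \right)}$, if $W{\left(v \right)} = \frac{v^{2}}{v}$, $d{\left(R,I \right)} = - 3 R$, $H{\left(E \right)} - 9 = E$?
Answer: $2541$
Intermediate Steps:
$H{\left(E \right)} = 9 + E$
$W{\left(v \right)} = v$
$H{\left(6 \right)} 17 W{\left(10 \right)} + d{\left(3,7 \right)} = \left(9 + 6\right) 17 \cdot 10 - 9 = 15 \cdot 17 \cdot 10 - 9 = 255 \cdot 10 - 9 = 2550 - 9 = 2541$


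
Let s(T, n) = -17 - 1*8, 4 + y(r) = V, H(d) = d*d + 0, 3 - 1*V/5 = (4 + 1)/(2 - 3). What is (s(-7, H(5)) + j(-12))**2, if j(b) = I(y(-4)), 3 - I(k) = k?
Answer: 3364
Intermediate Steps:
V = 40 (V = 15 - 5*(4 + 1)/(2 - 3) = 15 - 25/(-1) = 15 - 25*(-1) = 15 - 5*(-5) = 15 + 25 = 40)
H(d) = d**2 (H(d) = d**2 + 0 = d**2)
y(r) = 36 (y(r) = -4 + 40 = 36)
s(T, n) = -25 (s(T, n) = -17 - 8 = -25)
I(k) = 3 - k
j(b) = -33 (j(b) = 3 - 1*36 = 3 - 36 = -33)
(s(-7, H(5)) + j(-12))**2 = (-25 - 33)**2 = (-58)**2 = 3364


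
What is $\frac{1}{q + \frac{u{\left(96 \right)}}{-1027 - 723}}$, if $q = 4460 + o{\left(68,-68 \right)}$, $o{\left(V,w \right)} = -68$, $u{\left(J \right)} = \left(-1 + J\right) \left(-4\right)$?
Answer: $\frac{175}{768638} \approx 0.00022768$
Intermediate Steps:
$u{\left(J \right)} = 4 - 4 J$
$q = 4392$ ($q = 4460 - 68 = 4392$)
$\frac{1}{q + \frac{u{\left(96 \right)}}{-1027 - 723}} = \frac{1}{4392 + \frac{4 - 384}{-1027 - 723}} = \frac{1}{4392 + \frac{4 - 384}{-1750}} = \frac{1}{4392 - - \frac{38}{175}} = \frac{1}{4392 + \frac{38}{175}} = \frac{1}{\frac{768638}{175}} = \frac{175}{768638}$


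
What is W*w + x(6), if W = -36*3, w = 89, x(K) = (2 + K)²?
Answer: -9548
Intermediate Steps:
W = -108
W*w + x(6) = -108*89 + (2 + 6)² = -9612 + 8² = -9612 + 64 = -9548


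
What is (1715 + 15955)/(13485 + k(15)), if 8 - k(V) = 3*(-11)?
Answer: 8835/6763 ≈ 1.3064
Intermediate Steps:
k(V) = 41 (k(V) = 8 - 3*(-11) = 8 - 1*(-33) = 8 + 33 = 41)
(1715 + 15955)/(13485 + k(15)) = (1715 + 15955)/(13485 + 41) = 17670/13526 = 17670*(1/13526) = 8835/6763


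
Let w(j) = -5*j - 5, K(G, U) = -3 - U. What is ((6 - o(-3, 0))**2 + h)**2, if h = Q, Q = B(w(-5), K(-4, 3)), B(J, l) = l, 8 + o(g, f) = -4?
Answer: 101124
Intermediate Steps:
o(g, f) = -12 (o(g, f) = -8 - 4 = -12)
w(j) = -5 - 5*j
Q = -6 (Q = -3 - 1*3 = -3 - 3 = -6)
h = -6
((6 - o(-3, 0))**2 + h)**2 = ((6 - 1*(-12))**2 - 6)**2 = ((6 + 12)**2 - 6)**2 = (18**2 - 6)**2 = (324 - 6)**2 = 318**2 = 101124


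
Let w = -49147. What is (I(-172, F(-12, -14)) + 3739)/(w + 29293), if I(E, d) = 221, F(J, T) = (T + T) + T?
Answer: -220/1103 ≈ -0.19946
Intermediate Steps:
F(J, T) = 3*T (F(J, T) = 2*T + T = 3*T)
(I(-172, F(-12, -14)) + 3739)/(w + 29293) = (221 + 3739)/(-49147 + 29293) = 3960/(-19854) = 3960*(-1/19854) = -220/1103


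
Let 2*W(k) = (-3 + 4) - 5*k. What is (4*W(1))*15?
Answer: -120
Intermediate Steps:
W(k) = ½ - 5*k/2 (W(k) = ((-3 + 4) - 5*k)/2 = (1 - 5*k)/2 = ½ - 5*k/2)
(4*W(1))*15 = (4*(½ - 5/2*1))*15 = (4*(½ - 5/2))*15 = (4*(-2))*15 = -8*15 = -120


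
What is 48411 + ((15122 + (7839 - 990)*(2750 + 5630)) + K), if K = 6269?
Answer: 57464422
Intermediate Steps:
48411 + ((15122 + (7839 - 990)*(2750 + 5630)) + K) = 48411 + ((15122 + (7839 - 990)*(2750 + 5630)) + 6269) = 48411 + ((15122 + 6849*8380) + 6269) = 48411 + ((15122 + 57394620) + 6269) = 48411 + (57409742 + 6269) = 48411 + 57416011 = 57464422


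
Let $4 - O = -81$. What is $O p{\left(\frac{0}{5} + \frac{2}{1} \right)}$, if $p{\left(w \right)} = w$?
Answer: $170$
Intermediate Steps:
$O = 85$ ($O = 4 - -81 = 4 + 81 = 85$)
$O p{\left(\frac{0}{5} + \frac{2}{1} \right)} = 85 \left(\frac{0}{5} + \frac{2}{1}\right) = 85 \left(0 \cdot \frac{1}{5} + 2 \cdot 1\right) = 85 \left(0 + 2\right) = 85 \cdot 2 = 170$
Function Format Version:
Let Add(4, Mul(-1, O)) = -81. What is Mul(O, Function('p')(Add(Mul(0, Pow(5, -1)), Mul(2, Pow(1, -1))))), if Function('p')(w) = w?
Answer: 170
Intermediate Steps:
O = 85 (O = Add(4, Mul(-1, -81)) = Add(4, 81) = 85)
Mul(O, Function('p')(Add(Mul(0, Pow(5, -1)), Mul(2, Pow(1, -1))))) = Mul(85, Add(Mul(0, Pow(5, -1)), Mul(2, Pow(1, -1)))) = Mul(85, Add(Mul(0, Rational(1, 5)), Mul(2, 1))) = Mul(85, Add(0, 2)) = Mul(85, 2) = 170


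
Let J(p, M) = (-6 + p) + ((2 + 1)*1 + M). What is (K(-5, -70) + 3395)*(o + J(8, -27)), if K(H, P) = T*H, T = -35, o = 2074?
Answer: 7325640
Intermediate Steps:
J(p, M) = -3 + M + p (J(p, M) = (-6 + p) + (3*1 + M) = (-6 + p) + (3 + M) = -3 + M + p)
K(H, P) = -35*H
(K(-5, -70) + 3395)*(o + J(8, -27)) = (-35*(-5) + 3395)*(2074 + (-3 - 27 + 8)) = (175 + 3395)*(2074 - 22) = 3570*2052 = 7325640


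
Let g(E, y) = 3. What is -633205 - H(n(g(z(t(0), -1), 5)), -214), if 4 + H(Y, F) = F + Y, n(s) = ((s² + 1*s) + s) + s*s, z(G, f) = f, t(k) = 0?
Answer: -633011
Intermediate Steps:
n(s) = 2*s + 2*s² (n(s) = ((s² + s) + s) + s² = ((s + s²) + s) + s² = (s² + 2*s) + s² = 2*s + 2*s²)
H(Y, F) = -4 + F + Y (H(Y, F) = -4 + (F + Y) = -4 + F + Y)
-633205 - H(n(g(z(t(0), -1), 5)), -214) = -633205 - (-4 - 214 + 2*3*(1 + 3)) = -633205 - (-4 - 214 + 2*3*4) = -633205 - (-4 - 214 + 24) = -633205 - 1*(-194) = -633205 + 194 = -633011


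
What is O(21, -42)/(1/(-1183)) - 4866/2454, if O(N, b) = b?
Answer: 20320763/409 ≈ 49684.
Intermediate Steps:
O(21, -42)/(1/(-1183)) - 4866/2454 = -42/(1/(-1183)) - 4866/2454 = -42/(-1/1183) - 4866*1/2454 = -42*(-1183) - 811/409 = 49686 - 811/409 = 20320763/409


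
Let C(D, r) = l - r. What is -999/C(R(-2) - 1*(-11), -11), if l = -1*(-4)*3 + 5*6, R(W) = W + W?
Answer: -999/53 ≈ -18.849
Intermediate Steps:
R(W) = 2*W
l = 42 (l = 4*3 + 30 = 12 + 30 = 42)
C(D, r) = 42 - r
-999/C(R(-2) - 1*(-11), -11) = -999/(42 - 1*(-11)) = -999/(42 + 11) = -999/53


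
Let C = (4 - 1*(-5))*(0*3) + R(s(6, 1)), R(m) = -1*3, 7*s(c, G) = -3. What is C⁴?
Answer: 81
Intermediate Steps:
s(c, G) = -3/7 (s(c, G) = (⅐)*(-3) = -3/7)
R(m) = -3
C = -3 (C = (4 - 1*(-5))*(0*3) - 3 = (4 + 5)*0 - 3 = 9*0 - 3 = 0 - 3 = -3)
C⁴ = (-3)⁴ = 81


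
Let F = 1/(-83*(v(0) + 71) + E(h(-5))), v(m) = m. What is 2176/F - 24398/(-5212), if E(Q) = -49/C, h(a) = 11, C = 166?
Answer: -2773763510619/216298 ≈ -1.2824e+7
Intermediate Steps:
E(Q) = -49/166
F = -166/978287 (F = 1/(-83*(0 + 71) - 49/166) = 1/(-83*71 - 49/166) = 1/(-5893 - 49/166) = 1/(-978287/166) = -166/978287 ≈ -0.00016968)
2176/F - 24398/(-5212) = 2176/(-166/978287) - 24398/(-5212) = 2176*(-978287/166) - 24398*(-1/5212) = -1064376256/83 + 12199/2606 = -2773763510619/216298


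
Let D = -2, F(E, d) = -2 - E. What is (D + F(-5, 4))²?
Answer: 1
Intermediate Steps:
(D + F(-5, 4))² = (-2 + (-2 - 1*(-5)))² = (-2 + (-2 + 5))² = (-2 + 3)² = 1² = 1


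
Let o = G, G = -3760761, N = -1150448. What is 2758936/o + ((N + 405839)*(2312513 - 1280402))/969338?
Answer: -2890219482298979207/3645448546218 ≈ -7.9283e+5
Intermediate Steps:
o = -3760761
2758936/o + ((N + 405839)*(2312513 - 1280402))/969338 = 2758936/(-3760761) + ((-1150448 + 405839)*(2312513 - 1280402))/969338 = 2758936*(-1/3760761) - 744609*1032111*(1/969338) = -2758936/3760761 - 768519139599*1/969338 = -2758936/3760761 - 768519139599/969338 = -2890219482298979207/3645448546218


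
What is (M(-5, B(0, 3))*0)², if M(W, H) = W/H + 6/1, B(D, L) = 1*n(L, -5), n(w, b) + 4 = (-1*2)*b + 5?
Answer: 0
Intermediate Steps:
n(w, b) = 1 - 2*b (n(w, b) = -4 + ((-1*2)*b + 5) = -4 + (-2*b + 5) = -4 + (5 - 2*b) = 1 - 2*b)
B(D, L) = 11 (B(D, L) = 1*(1 - 2*(-5)) = 1*(1 + 10) = 1*11 = 11)
M(W, H) = 6 + W/H (M(W, H) = W/H + 6*1 = W/H + 6 = 6 + W/H)
(M(-5, B(0, 3))*0)² = ((6 - 5/11)*0)² = ((61/11)*0)² = 0² = 0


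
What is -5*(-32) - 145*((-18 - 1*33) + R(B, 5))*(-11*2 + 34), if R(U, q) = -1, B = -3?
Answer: 90640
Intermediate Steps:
-5*(-32) - 145*((-18 - 1*33) + R(B, 5))*(-11*2 + 34) = -5*(-32) - 145*((-18 - 1*33) - 1)*(-11*2 + 34) = 160 - 145*((-18 - 33) - 1)*(-22 + 34) = 160 - 145*(-51 - 1)*12 = 160 - (-7540)*12 = 160 - 145*(-624) = 160 + 90480 = 90640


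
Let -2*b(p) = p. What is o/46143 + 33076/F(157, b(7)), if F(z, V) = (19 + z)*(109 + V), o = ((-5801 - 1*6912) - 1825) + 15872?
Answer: 387748895/214195806 ≈ 1.8103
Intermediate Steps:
o = 1334 (o = ((-5801 - 6912) - 1825) + 15872 = (-12713 - 1825) + 15872 = -14538 + 15872 = 1334)
b(p) = -p/2
o/46143 + 33076/F(157, b(7)) = 1334/46143 + 33076/(2071 + 19*(-½*7) + 109*157 - ½*7*157) = 1334*(1/46143) + 33076/(2071 + 19*(-7/2) + 17113 - 7/2*157) = 1334/46143 + 33076/(2071 - 133/2 + 17113 - 1099/2) = 1334/46143 + 33076/18568 = 1334/46143 + 33076*(1/18568) = 1334/46143 + 8269/4642 = 387748895/214195806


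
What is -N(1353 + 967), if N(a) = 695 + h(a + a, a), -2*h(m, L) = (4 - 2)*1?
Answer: -694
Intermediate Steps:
h(m, L) = -1 (h(m, L) = -(4 - 2)/2 = -1)
N(a) = 694 (N(a) = 695 - 1 = 694)
-N(1353 + 967) = -1*694 = -694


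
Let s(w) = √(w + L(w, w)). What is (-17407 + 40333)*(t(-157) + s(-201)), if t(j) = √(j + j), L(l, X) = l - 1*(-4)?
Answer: 22926*I*(√314 + √398) ≈ 8.6362e+5*I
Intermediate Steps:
L(l, X) = 4 + l (L(l, X) = l + 4 = 4 + l)
t(j) = √2*√j (t(j) = √(2*j) = √2*√j)
s(w) = √(4 + 2*w) (s(w) = √(w + (4 + w)) = √(4 + 2*w))
(-17407 + 40333)*(t(-157) + s(-201)) = (-17407 + 40333)*(√2*√(-157) + √(4 + 2*(-201))) = 22926*(√2*(I*√157) + √(4 - 402)) = 22926*(I*√314 + √(-398)) = 22926*(I*√314 + I*√398) = 22926*I*√314 + 22926*I*√398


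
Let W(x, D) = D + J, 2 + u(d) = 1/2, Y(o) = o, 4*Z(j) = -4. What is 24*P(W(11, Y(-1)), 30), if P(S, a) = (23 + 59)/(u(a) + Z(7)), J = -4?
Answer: -3936/5 ≈ -787.20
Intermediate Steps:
Z(j) = -1 (Z(j) = (¼)*(-4) = -1)
u(d) = -3/2 (u(d) = -2 + 1/2 = -2 + ½ = -3/2)
W(x, D) = -4 + D (W(x, D) = D - 4 = -4 + D)
P(S, a) = -164/5 (P(S, a) = (23 + 59)/(-3/2 - 1) = 82/(-5/2) = 82*(-⅖) = -164/5)
24*P(W(11, Y(-1)), 30) = 24*(-164/5) = -3936/5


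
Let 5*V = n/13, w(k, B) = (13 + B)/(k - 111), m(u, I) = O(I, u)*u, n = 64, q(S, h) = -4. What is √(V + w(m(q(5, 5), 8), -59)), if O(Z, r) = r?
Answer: √2240290/1235 ≈ 1.2120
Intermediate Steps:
m(u, I) = u² (m(u, I) = u*u = u²)
w(k, B) = (13 + B)/(-111 + k)
V = 64/65 (V = (64/13)/5 = ((1/13)*64)/5 = (⅕)*(64/13) = 64/65 ≈ 0.98462)
√(V + w(m(q(5, 5), 8), -59)) = √(64/65 + (13 - 59)/(-111 + (-4)²)) = √(64/65 - 46/(-111 + 16)) = √(64/65 - 46/(-95)) = √(64/65 - 1/95*(-46)) = √(64/65 + 46/95) = √(1814/1235) = √2240290/1235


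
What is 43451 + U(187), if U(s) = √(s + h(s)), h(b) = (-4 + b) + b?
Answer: 43451 + √557 ≈ 43475.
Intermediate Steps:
h(b) = -4 + 2*b
U(s) = √(-4 + 3*s) (U(s) = √(s + (-4 + 2*s)) = √(-4 + 3*s))
43451 + U(187) = 43451 + √(-4 + 3*187) = 43451 + √(-4 + 561) = 43451 + √557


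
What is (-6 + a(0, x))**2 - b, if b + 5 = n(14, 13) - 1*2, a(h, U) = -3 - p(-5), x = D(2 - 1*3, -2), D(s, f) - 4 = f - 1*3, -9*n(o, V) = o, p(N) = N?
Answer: 221/9 ≈ 24.556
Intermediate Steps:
n(o, V) = -o/9
D(s, f) = 1 + f (D(s, f) = 4 + (f - 1*3) = 4 + (f - 3) = 4 + (-3 + f) = 1 + f)
x = -1 (x = 1 - 2 = -1)
a(h, U) = 2 (a(h, U) = -3 - 1*(-5) = -3 + 5 = 2)
b = -77/9 (b = -5 + (-1/9*14 - 1*2) = -5 + (-14/9 - 2) = -5 - 32/9 = -77/9 ≈ -8.5556)
(-6 + a(0, x))**2 - b = (-6 + 2)**2 - 1*(-77/9) = (-4)**2 + 77/9 = 16 + 77/9 = 221/9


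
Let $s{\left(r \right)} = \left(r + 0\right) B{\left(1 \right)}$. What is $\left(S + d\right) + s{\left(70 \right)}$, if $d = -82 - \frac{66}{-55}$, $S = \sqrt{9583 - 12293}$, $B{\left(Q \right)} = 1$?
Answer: $- \frac{54}{5} + i \sqrt{2710} \approx -10.8 + 52.058 i$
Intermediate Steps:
$S = i \sqrt{2710}$ ($S = \sqrt{-2710} = i \sqrt{2710} \approx 52.058 i$)
$s{\left(r \right)} = r$ ($s{\left(r \right)} = \left(r + 0\right) 1 = r 1 = r$)
$d = - \frac{404}{5}$ ($d = -82 - - \frac{6}{5} = -82 + \frac{6}{5} = - \frac{404}{5} \approx -80.8$)
$\left(S + d\right) + s{\left(70 \right)} = \left(i \sqrt{2710} - \frac{404}{5}\right) + 70 = \left(- \frac{404}{5} + i \sqrt{2710}\right) + 70 = - \frac{54}{5} + i \sqrt{2710}$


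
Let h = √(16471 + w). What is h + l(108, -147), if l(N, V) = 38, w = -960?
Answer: 38 + √15511 ≈ 162.54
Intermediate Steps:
h = √15511 (h = √(16471 - 960) = √15511 ≈ 124.54)
h + l(108, -147) = √15511 + 38 = 38 + √15511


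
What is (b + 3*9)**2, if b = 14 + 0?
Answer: 1681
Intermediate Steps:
b = 14
(b + 3*9)**2 = (14 + 3*9)**2 = (14 + 27)**2 = 41**2 = 1681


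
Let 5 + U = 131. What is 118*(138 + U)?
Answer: 31152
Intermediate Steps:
U = 126 (U = -5 + 131 = 126)
118*(138 + U) = 118*(138 + 126) = 118*264 = 31152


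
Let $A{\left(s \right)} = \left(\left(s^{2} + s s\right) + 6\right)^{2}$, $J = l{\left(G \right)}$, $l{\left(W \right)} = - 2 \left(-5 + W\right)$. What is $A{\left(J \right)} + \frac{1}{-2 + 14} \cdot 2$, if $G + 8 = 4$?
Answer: $\frac{2566297}{6} \approx 4.2772 \cdot 10^{5}$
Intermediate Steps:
$G = -4$ ($G = -8 + 4 = -4$)
$l{\left(W \right)} = 10 - 2 W$
$J = 18$ ($J = 10 - -8 = 10 + 8 = 18$)
$A{\left(s \right)} = \left(6 + 2 s^{2}\right)^{2}$ ($A{\left(s \right)} = \left(\left(s^{2} + s^{2}\right) + 6\right)^{2} = \left(2 s^{2} + 6\right)^{2} = \left(6 + 2 s^{2}\right)^{2}$)
$A{\left(J \right)} + \frac{1}{-2 + 14} \cdot 2 = 4 \left(3 + 18^{2}\right)^{2} + \frac{1}{-2 + 14} \cdot 2 = 4 \left(3 + 324\right)^{2} + \frac{1}{12} \cdot 2 = 4 \cdot 327^{2} + \frac{1}{12} \cdot 2 = 4 \cdot 106929 + \frac{1}{6} = 427716 + \frac{1}{6} = \frac{2566297}{6}$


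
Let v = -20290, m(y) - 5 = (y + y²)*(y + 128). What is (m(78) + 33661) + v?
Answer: 1282748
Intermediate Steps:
m(y) = 5 + (128 + y)*(y + y²) (m(y) = 5 + (y + y²)*(y + 128) = 5 + (y + y²)*(128 + y) = 5 + (128 + y)*(y + y²))
(m(78) + 33661) + v = ((5 + 78³ + 128*78 + 129*78²) + 33661) - 20290 = ((5 + 474552 + 9984 + 129*6084) + 33661) - 20290 = ((5 + 474552 + 9984 + 784836) + 33661) - 20290 = (1269377 + 33661) - 20290 = 1303038 - 20290 = 1282748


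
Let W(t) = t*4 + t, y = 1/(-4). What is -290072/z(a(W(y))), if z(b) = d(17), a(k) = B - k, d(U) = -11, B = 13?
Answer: 290072/11 ≈ 26370.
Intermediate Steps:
y = -¼ (y = 1*(-¼) = -¼ ≈ -0.25000)
W(t) = 5*t (W(t) = 4*t + t = 5*t)
a(k) = 13 - k
z(b) = -11
-290072/z(a(W(y))) = -290072/(-11) = -290072*(-1/11) = 290072/11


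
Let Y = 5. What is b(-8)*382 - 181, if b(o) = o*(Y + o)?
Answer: 8987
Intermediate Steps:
b(o) = o*(5 + o)
b(-8)*382 - 181 = -8*(5 - 8)*382 - 181 = -8*(-3)*382 - 181 = 24*382 - 181 = 9168 - 181 = 8987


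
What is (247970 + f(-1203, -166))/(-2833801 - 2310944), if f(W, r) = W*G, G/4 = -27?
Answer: -377894/5144745 ≈ -0.073452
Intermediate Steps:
G = -108 (G = 4*(-27) = -108)
f(W, r) = -108*W (f(W, r) = W*(-108) = -108*W)
(247970 + f(-1203, -166))/(-2833801 - 2310944) = (247970 - 108*(-1203))/(-2833801 - 2310944) = (247970 + 129924)/(-5144745) = 377894*(-1/5144745) = -377894/5144745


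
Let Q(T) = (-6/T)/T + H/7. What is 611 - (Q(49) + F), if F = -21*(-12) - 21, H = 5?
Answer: 910671/2401 ≈ 379.29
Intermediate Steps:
F = 231 (F = 252 - 21 = 231)
Q(T) = 5/7 - 6/T² (Q(T) = (-6/T)/T + 5/7 = -6/T² + 5*(⅐) = -6/T² + 5/7 = 5/7 - 6/T²)
611 - (Q(49) + F) = 611 - ((5/7 - 6/49²) + 231) = 611 - ((5/7 - 6*1/2401) + 231) = 611 - ((5/7 - 6/2401) + 231) = 611 - (1709/2401 + 231) = 611 - 1*556340/2401 = 611 - 556340/2401 = 910671/2401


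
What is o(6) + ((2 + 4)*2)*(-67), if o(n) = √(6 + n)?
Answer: -804 + 2*√3 ≈ -800.54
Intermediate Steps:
o(6) + ((2 + 4)*2)*(-67) = √(6 + 6) + ((2 + 4)*2)*(-67) = √12 + (6*2)*(-67) = 2*√3 + 12*(-67) = 2*√3 - 804 = -804 + 2*√3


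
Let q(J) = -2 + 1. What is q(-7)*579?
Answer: -579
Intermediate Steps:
q(J) = -1
q(-7)*579 = -1*579 = -579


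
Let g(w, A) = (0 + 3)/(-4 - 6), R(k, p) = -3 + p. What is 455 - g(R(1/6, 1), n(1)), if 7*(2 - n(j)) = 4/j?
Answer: 4553/10 ≈ 455.30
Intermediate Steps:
n(j) = 2 - 4/(7*j)
g(w, A) = -3/10 (g(w, A) = 3/(-10) = 3*(-⅒) = -3/10)
455 - g(R(1/6, 1), n(1)) = 455 - 1*(-3/10) = 455 + 3/10 = 4553/10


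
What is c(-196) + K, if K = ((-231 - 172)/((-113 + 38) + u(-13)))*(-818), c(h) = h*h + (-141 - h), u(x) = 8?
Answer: 2247903/67 ≈ 33551.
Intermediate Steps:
c(h) = -141 + h**2 - h (c(h) = h**2 + (-141 - h) = -141 + h**2 - h)
K = -329654/67 (K = ((-231 - 172)/((-113 + 38) + 8))*(-818) = -403/(-75 + 8)*(-818) = -403/(-67)*(-818) = -403*(-1/67)*(-818) = (403/67)*(-818) = -329654/67 ≈ -4920.2)
c(-196) + K = (-141 + (-196)**2 - 1*(-196)) - 329654/67 = (-141 + 38416 + 196) - 329654/67 = 38471 - 329654/67 = 2247903/67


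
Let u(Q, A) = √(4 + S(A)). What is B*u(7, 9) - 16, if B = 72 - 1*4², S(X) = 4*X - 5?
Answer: -16 + 56*√35 ≈ 315.30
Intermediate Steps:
S(X) = -5 + 4*X
u(Q, A) = √(-1 + 4*A) (u(Q, A) = √(4 + (-5 + 4*A)) = √(-1 + 4*A))
B = 56 (B = 72 - 1*16 = 72 - 16 = 56)
B*u(7, 9) - 16 = 56*√(-1 + 4*9) - 16 = 56*√(-1 + 36) - 16 = 56*√35 - 16 = -16 + 56*√35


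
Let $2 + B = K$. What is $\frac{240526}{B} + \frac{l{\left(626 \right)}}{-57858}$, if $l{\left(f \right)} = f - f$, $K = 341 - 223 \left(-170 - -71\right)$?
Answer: $\frac{120263}{11208} \approx 10.73$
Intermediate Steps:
$K = 22418$ ($K = 341 - 223 \left(-170 + 71\right) = 341 - -22077 = 341 + 22077 = 22418$)
$l{\left(f \right)} = 0$
$B = 22416$ ($B = -2 + 22418 = 22416$)
$\frac{240526}{B} + \frac{l{\left(626 \right)}}{-57858} = \frac{240526}{22416} + \frac{0}{-57858} = 240526 \cdot \frac{1}{22416} + 0 \left(- \frac{1}{57858}\right) = \frac{120263}{11208} + 0 = \frac{120263}{11208}$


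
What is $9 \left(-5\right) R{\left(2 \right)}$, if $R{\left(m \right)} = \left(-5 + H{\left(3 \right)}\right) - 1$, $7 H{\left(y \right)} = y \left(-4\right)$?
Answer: $\frac{2430}{7} \approx 347.14$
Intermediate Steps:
$H{\left(y \right)} = - \frac{4 y}{7}$ ($H{\left(y \right)} = \frac{y \left(-4\right)}{7} = \frac{\left(-4\right) y}{7} = - \frac{4 y}{7}$)
$R{\left(m \right)} = - \frac{54}{7}$ ($R{\left(m \right)} = \left(-5 - \frac{12}{7}\right) - 1 = - \frac{47}{7} - 1 = - \frac{54}{7}$)
$9 \left(-5\right) R{\left(2 \right)} = 9 \left(-5\right) \left(- \frac{54}{7}\right) = \left(-45\right) \left(- \frac{54}{7}\right) = \frac{2430}{7}$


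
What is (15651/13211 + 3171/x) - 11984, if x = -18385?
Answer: -2910478820686/242884235 ≈ -11983.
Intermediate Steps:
(15651/13211 + 3171/x) - 11984 = (15651/13211 + 3171/(-18385)) - 11984 = (15651*(1/13211) + 3171*(-1/18385)) - 11984 = (15651/13211 - 3171/18385) - 11984 = 245851554/242884235 - 11984 = -2910478820686/242884235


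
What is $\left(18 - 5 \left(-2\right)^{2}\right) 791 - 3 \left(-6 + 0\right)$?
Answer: $-1564$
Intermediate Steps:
$\left(18 - 5 \left(-2\right)^{2}\right) 791 - 3 \left(-6 + 0\right) = \left(18 - 20\right) 791 - -18 = \left(18 - 20\right) 791 + 18 = \left(-2\right) 791 + 18 = -1582 + 18 = -1564$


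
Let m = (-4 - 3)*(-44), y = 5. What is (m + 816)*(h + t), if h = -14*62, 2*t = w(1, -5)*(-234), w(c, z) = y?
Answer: -1633172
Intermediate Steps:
w(c, z) = 5
t = -585 (t = (5*(-234))/2 = (1/2)*(-1170) = -585)
h = -868
m = 308 (m = -7*(-44) = 308)
(m + 816)*(h + t) = (308 + 816)*(-868 - 585) = 1124*(-1453) = -1633172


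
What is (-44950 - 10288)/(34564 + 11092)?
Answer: -27619/22828 ≈ -1.2099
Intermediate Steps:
(-44950 - 10288)/(34564 + 11092) = -55238/45656 = -55238*1/45656 = -27619/22828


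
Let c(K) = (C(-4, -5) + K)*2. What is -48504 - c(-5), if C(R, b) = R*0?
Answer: -48494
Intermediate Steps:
C(R, b) = 0
c(K) = 2*K (c(K) = (0 + K)*2 = K*2 = 2*K)
-48504 - c(-5) = -48504 - 2*(-5) = -48504 - 1*(-10) = -48504 + 10 = -48494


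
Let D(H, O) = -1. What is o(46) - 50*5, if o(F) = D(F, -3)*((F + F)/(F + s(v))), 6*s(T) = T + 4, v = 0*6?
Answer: -8819/35 ≈ -251.97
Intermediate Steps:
v = 0
s(T) = ⅔ + T/6 (s(T) = (T + 4)/6 = (4 + T)/6 = ⅔ + T/6)
o(F) = -2*F/(⅔ + F) (o(F) = -(F + F)/(F + (⅔ + (⅙)*0)) = -2*F/(F + (⅔ + 0)) = -2*F/(F + ⅔) = -2*F/(⅔ + F))
o(46) - 50*5 = -6*46/(2 + 3*46) - 50*5 = -6*46/(2 + 138) - 250 = -6*46/140 - 250 = -6*46*1/140 - 250 = -69/35 - 250 = -8819/35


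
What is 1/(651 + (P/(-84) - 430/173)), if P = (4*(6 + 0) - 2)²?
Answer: 3633/2335120 ≈ 0.0015558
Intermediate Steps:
P = 484 (P = (4*6 - 2)² = (24 - 2)² = 22² = 484)
1/(651 + (P/(-84) - 430/173)) = 1/(651 + (484/(-84) - 430/173)) = 1/(651 + (484*(-1/84) - 430*1/173)) = 1/(651 + (-121/21 - 430/173)) = 1/(651 - 29963/3633) = 1/(2335120/3633) = 3633/2335120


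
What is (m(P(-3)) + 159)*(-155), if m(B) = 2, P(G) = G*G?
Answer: -24955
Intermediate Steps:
P(G) = G²
(m(P(-3)) + 159)*(-155) = (2 + 159)*(-155) = 161*(-155) = -24955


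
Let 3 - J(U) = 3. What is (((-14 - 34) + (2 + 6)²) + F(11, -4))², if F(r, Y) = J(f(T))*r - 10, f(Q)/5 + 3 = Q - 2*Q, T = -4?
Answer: 36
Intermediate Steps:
f(Q) = -15 - 5*Q (f(Q) = -15 + 5*(Q - 2*Q) = -15 + 5*(-Q) = -15 - 5*Q)
J(U) = 0 (J(U) = 3 - 1*3 = 3 - 3 = 0)
F(r, Y) = -10 (F(r, Y) = 0*r - 10 = 0 - 10 = -10)
(((-14 - 34) + (2 + 6)²) + F(11, -4))² = (((-14 - 34) + (2 + 6)²) - 10)² = ((-48 + 8²) - 10)² = ((-48 + 64) - 10)² = (16 - 10)² = 6² = 36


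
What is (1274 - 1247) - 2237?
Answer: -2210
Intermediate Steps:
(1274 - 1247) - 2237 = 27 - 2237 = -2210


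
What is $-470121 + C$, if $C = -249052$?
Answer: $-719173$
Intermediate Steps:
$-470121 + C = -470121 - 249052 = -719173$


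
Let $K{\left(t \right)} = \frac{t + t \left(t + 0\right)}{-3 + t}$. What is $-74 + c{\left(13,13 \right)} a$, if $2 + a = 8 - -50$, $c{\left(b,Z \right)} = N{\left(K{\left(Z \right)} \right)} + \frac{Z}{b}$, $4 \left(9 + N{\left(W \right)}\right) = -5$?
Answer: $-592$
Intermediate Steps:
$K{\left(t \right)} = \frac{t + t^{2}}{-3 + t}$ ($K{\left(t \right)} = \frac{t + t t}{-3 + t} = \frac{t + t^{2}}{-3 + t}$)
$N{\left(W \right)} = - \frac{41}{4}$ ($N{\left(W \right)} = -9 + \frac{1}{4} \left(-5\right) = -9 - \frac{5}{4} = - \frac{41}{4}$)
$c{\left(b,Z \right)} = - \frac{41}{4} + \frac{Z}{b}$
$a = 56$ ($a = -2 + \left(8 - -50\right) = -2 + \left(8 + 50\right) = -2 + 58 = 56$)
$-74 + c{\left(13,13 \right)} a = -74 + \left(- \frac{41}{4} + \frac{13}{13}\right) 56 = -74 + \left(- \frac{41}{4} + 13 \cdot \frac{1}{13}\right) 56 = -74 + \left(- \frac{41}{4} + 1\right) 56 = -74 - 518 = -592$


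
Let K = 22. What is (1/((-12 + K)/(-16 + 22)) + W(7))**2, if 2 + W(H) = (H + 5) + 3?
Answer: 4624/25 ≈ 184.96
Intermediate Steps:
W(H) = 6 + H (W(H) = -2 + ((H + 5) + 3) = -2 + ((5 + H) + 3) = -2 + (8 + H) = 6 + H)
(1/((-12 + K)/(-16 + 22)) + W(7))**2 = (1/((-12 + 22)/(-16 + 22)) + (6 + 7))**2 = (1/(10/6) + 13)**2 = (1/(10*(1/6)) + 13)**2 = (1/(5/3) + 13)**2 = (3/5 + 13)**2 = (68/5)**2 = 4624/25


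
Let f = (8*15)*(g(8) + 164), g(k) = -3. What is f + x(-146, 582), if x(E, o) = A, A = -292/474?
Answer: 4578694/237 ≈ 19319.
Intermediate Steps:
A = -146/237 (A = -292*1/474 = -146/237 ≈ -0.61603)
x(E, o) = -146/237
f = 19320 (f = (8*15)*(-3 + 164) = 120*161 = 19320)
f + x(-146, 582) = 19320 - 146/237 = 4578694/237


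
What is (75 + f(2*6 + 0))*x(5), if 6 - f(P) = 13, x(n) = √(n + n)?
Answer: 68*√10 ≈ 215.03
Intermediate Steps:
x(n) = √2*√n (x(n) = √(2*n) = √2*√n)
f(P) = -7 (f(P) = 6 - 1*13 = 6 - 13 = -7)
(75 + f(2*6 + 0))*x(5) = (75 - 7)*(√2*√5) = 68*√10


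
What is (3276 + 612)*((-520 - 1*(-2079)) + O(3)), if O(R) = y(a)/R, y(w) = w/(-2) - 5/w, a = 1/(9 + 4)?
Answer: 77702328/13 ≈ 5.9771e+6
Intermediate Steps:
a = 1/13 ≈ 0.076923
y(w) = -5/w - w/2 (y(w) = w*(-1/2) - 5/w = -w/2 - 5/w = -5/w - w/2)
O(R) = -1691/(26*R) (O(R) = (-5/1/13 - 1/2*1/13)/R = (-5*13 - 1/26)/R = (-65 - 1/26)/R = -1691/(26*R))
(3276 + 612)*((-520 - 1*(-2079)) + O(3)) = (3276 + 612)*((-520 - 1*(-2079)) - 1691/26/3) = 3888*((-520 + 2079) - 1691/26*1/3) = 3888*(1559 - 1691/78) = 3888*(119911/78) = 77702328/13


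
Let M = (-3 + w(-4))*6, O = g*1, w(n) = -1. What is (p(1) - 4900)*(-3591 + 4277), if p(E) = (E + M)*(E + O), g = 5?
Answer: -3456068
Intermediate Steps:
O = 5 (O = 5*1 = 5)
M = -24 (M = (-3 - 1)*6 = -4*6 = -24)
p(E) = (-24 + E)*(5 + E) (p(E) = (E - 24)*(E + 5) = (-24 + E)*(5 + E))
(p(1) - 4900)*(-3591 + 4277) = ((-120 + 1² - 19*1) - 4900)*(-3591 + 4277) = ((-120 + 1 - 19) - 4900)*686 = (-138 - 4900)*686 = -5038*686 = -3456068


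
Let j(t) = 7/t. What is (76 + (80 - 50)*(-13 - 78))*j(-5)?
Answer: 18578/5 ≈ 3715.6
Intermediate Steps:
(76 + (80 - 50)*(-13 - 78))*j(-5) = (76 + (80 - 50)*(-13 - 78))*(7/(-5)) = (76 + 30*(-91))*(7*(-⅕)) = (76 - 2730)*(-7/5) = -2654*(-7/5) = 18578/5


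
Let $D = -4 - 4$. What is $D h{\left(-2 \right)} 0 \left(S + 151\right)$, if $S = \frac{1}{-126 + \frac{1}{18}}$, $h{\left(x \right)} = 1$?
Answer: $0$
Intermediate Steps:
$S = - \frac{18}{2267}$ ($S = \frac{1}{-126 + \frac{1}{18}} = \frac{1}{- \frac{2267}{18}} = - \frac{18}{2267} \approx -0.00794$)
$D = -8$ ($D = -4 - 4 = -8$)
$D h{\left(-2 \right)} 0 \left(S + 151\right) = \left(-8\right) 1 \cdot 0 \left(- \frac{18}{2267} + 151\right) = \left(-8\right) 0 \cdot \frac{342299}{2267} = 0 \cdot \frac{342299}{2267} = 0$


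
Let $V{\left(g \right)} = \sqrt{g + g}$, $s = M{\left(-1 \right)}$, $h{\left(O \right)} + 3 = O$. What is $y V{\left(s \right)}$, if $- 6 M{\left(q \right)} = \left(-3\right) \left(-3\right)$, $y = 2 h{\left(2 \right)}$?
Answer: $- 2 i \sqrt{3} \approx - 3.4641 i$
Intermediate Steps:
$h{\left(O \right)} = -3 + O$
$y = -2$ ($y = 2 \left(-3 + 2\right) = 2 \left(-1\right) = -2$)
$M{\left(q \right)} = - \frac{3}{2}$ ($M{\left(q \right)} = - \frac{\left(-3\right) \left(-3\right)}{6} = \left(- \frac{1}{6}\right) 9 = - \frac{3}{2}$)
$s = - \frac{3}{2} \approx -1.5$
$V{\left(g \right)} = \sqrt{2} \sqrt{g}$ ($V{\left(g \right)} = \sqrt{2 g} = \sqrt{2} \sqrt{g}$)
$y V{\left(s \right)} = - 2 \sqrt{2} \sqrt{- \frac{3}{2}} = - 2 \sqrt{2} \frac{i \sqrt{6}}{2} = - 2 i \sqrt{3}$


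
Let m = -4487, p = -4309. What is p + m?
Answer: -8796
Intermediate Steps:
p + m = -4309 - 4487 = -8796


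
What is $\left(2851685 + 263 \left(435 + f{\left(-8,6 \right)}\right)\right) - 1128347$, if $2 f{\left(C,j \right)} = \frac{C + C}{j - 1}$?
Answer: $\frac{9186611}{5} \approx 1.8373 \cdot 10^{6}$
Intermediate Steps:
$f{\left(C,j \right)} = \frac{C}{-1 + j}$ ($f{\left(C,j \right)} = \frac{\left(C + C\right) \frac{1}{j - 1}}{2} = \frac{2 C \frac{1}{-1 + j}}{2} = \frac{C}{-1 + j}$)
$\left(2851685 + 263 \left(435 + f{\left(-8,6 \right)}\right)\right) - 1128347 = \left(2851685 + 263 \left(435 - \frac{8}{-1 + 6}\right)\right) - 1128347 = \left(2851685 + 263 \left(435 - \frac{8}{5}\right)\right) - 1128347 = \left(2851685 + 263 \cdot \frac{2167}{5}\right) - 1128347 = \left(2851685 + \frac{569921}{5}\right) - 1128347 = \frac{14828346}{5} - 1128347 = \frac{9186611}{5}$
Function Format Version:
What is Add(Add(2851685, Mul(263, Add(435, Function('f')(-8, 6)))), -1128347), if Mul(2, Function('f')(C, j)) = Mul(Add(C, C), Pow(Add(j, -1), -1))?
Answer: Rational(9186611, 5) ≈ 1.8373e+6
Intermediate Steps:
Function('f')(C, j) = Mul(C, Pow(Add(-1, j), -1)) (Function('f')(C, j) = Mul(Rational(1, 2), Mul(Add(C, C), Pow(Add(j, -1), -1))) = Mul(Rational(1, 2), Mul(Mul(2, C), Pow(Add(-1, j), -1))) = Mul(Rational(1, 2), Mul(2, C, Pow(Add(-1, j), -1))) = Mul(C, Pow(Add(-1, j), -1)))
Add(Add(2851685, Mul(263, Add(435, Function('f')(-8, 6)))), -1128347) = Add(Add(2851685, Mul(263, Add(435, Mul(-8, Pow(Add(-1, 6), -1))))), -1128347) = Add(Add(2851685, Mul(263, Add(435, Mul(-8, Pow(5, -1))))), -1128347) = Add(Add(2851685, Mul(263, Add(435, Mul(-8, Rational(1, 5))))), -1128347) = Add(Add(2851685, Mul(263, Add(435, Rational(-8, 5)))), -1128347) = Add(Add(2851685, Mul(263, Rational(2167, 5))), -1128347) = Add(Add(2851685, Rational(569921, 5)), -1128347) = Add(Rational(14828346, 5), -1128347) = Rational(9186611, 5)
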